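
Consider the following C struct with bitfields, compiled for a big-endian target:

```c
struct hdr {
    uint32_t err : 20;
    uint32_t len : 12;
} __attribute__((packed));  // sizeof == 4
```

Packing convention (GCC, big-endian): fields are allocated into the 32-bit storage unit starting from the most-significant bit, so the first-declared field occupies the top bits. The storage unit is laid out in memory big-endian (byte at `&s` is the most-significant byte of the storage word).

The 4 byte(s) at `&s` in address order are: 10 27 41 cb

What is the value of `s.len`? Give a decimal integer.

[0]=0x10 [1]=0x27 [2]=0x41 [3]=0xcb (big-endian) → word 0x102741cb
err:20 @ bit 12 → (0x102741cb>>12)&0xfffff = 0x10274
len:12 @ bit 0 → (0x102741cb>>0)&0xfff = 0x1cb  ←

459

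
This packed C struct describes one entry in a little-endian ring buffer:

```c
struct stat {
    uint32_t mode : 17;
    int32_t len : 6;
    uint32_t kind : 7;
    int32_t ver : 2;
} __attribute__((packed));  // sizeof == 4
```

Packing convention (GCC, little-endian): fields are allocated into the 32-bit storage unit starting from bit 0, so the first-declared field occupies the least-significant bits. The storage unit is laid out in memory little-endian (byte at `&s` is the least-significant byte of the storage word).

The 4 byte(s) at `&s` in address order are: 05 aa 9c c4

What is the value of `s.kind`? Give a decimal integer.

9

[0]=0x05 [1]=0xaa [2]=0x9c [3]=0xc4 (little-endian) → word 0xc49caa05
mode:17 @ bit 0 → (0xc49caa05>>0)&0x1ffff = 0xaa05
len:6 @ bit 17 → (0xc49caa05>>17)&0x3f = 0xe
kind:7 @ bit 23 → (0xc49caa05>>23)&0x7f = 0x9  ←
ver:2 @ bit 30 → (0xc49caa05>>30)&0x3 = 0x3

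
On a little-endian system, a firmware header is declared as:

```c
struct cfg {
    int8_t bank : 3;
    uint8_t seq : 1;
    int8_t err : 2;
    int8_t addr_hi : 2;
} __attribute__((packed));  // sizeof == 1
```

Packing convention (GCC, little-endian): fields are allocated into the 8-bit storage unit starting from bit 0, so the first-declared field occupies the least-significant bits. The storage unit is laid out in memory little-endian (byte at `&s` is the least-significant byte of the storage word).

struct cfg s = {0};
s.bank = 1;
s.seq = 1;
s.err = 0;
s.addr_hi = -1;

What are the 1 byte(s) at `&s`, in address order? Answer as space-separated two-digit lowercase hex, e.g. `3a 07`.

c9

bank (3b) val=1 bits=0x1 at bit 0: 0x01
seq (1b) val=1 bits=0x1 at bit 3: 0x09
err (2b) val=0 bits=0x0 at bit 4: 0x09
addr_hi (2b) val=-1 bits=0x3 at bit 6: 0xc9
word = 0xc9 → little-endian bytes:
  [0]=0xc9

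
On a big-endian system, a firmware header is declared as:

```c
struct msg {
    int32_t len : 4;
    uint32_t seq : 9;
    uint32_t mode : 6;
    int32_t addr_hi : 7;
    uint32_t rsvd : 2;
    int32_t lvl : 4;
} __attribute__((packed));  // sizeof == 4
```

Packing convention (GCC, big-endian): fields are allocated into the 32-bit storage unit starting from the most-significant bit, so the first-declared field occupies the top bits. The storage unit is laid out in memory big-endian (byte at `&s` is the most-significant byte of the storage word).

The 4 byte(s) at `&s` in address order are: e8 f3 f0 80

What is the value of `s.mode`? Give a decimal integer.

31

[0]=0xe8 [1]=0xf3 [2]=0xf0 [3]=0x80 (big-endian) → word 0xe8f3f080
len:4 @ bit 28 → (0xe8f3f080>>28)&0xf = 0xe
seq:9 @ bit 19 → (0xe8f3f080>>19)&0x1ff = 0x11e
mode:6 @ bit 13 → (0xe8f3f080>>13)&0x3f = 0x1f  ←
addr_hi:7 @ bit 6 → (0xe8f3f080>>6)&0x7f = 0x42
rsvd:2 @ bit 4 → (0xe8f3f080>>4)&0x3 = 0x0
lvl:4 @ bit 0 → (0xe8f3f080>>0)&0xf = 0x0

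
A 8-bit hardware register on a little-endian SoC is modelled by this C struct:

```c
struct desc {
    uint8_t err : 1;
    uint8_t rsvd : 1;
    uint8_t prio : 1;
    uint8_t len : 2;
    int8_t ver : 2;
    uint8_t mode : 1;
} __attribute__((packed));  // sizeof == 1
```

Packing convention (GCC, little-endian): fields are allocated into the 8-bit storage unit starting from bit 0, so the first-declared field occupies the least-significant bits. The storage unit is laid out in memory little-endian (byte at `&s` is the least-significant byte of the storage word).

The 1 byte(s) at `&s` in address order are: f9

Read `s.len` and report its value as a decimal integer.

[0]=0xf9 (little-endian) → word 0xf9
err [0+:1] = (word>>0) & 0x1 = 1
rsvd [1+:1] = (word>>1) & 0x1 = 0
prio [2+:1] = (word>>2) & 0x1 = 0
len [3+:2] = (word>>3) & 0x3 = 3  ←
ver [5+:2] = (word>>5) & 0x3 = 3
mode [7+:1] = (word>>7) & 0x1 = 1

3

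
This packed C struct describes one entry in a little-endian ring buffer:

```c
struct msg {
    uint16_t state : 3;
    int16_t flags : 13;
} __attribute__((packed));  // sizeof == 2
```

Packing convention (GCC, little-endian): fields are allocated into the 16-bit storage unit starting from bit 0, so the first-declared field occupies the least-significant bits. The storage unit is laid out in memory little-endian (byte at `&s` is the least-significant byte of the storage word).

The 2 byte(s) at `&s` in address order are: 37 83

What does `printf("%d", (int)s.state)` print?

[0]=0x37 [1]=0x83 (little-endian) → word 0x8337
state [0+:3] = (word>>0) & 0x7 = 7  ←
flags [3+:13] = (word>>3) & 0x1fff = 4198

7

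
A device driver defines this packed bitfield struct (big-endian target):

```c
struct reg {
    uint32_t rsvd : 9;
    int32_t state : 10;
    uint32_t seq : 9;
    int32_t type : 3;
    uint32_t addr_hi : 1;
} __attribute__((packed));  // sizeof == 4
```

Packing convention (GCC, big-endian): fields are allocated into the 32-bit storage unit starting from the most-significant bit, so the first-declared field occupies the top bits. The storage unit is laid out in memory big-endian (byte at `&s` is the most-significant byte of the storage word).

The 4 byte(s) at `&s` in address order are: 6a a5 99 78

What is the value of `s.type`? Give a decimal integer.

[0]=0x6a [1]=0xa5 [2]=0x99 [3]=0x78 (big-endian) → word 0x6aa59978
rsvd [23+:9] = (word>>23) & 0x1ff = 213
state [13+:10] = (word>>13) & 0x3ff = 300
seq [4+:9] = (word>>4) & 0x1ff = 407
type [1+:3] = (word>>1) & 0x7 = 4  ←
addr_hi [0+:1] = (word>>0) & 0x1 = 0
type signed 3b, MSB=1: 4 - 8 = -4

-4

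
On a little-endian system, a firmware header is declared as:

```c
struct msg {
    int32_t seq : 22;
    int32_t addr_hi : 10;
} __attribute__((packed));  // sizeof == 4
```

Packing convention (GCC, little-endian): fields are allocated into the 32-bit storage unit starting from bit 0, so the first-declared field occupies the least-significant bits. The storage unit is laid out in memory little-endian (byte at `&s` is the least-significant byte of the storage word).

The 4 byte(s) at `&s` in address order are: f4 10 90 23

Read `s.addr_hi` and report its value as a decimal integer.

[0]=0xf4 [1]=0x10 [2]=0x90 [3]=0x23 (little-endian) → word 0x239010f4
seq:22 @ bit 0 → (0x239010f4>>0)&0x3fffff = 0x1010f4
addr_hi:10 @ bit 22 → (0x239010f4>>22)&0x3ff = 0x8e  ←
addr_hi signed 10b, MSB=0: value = 142

142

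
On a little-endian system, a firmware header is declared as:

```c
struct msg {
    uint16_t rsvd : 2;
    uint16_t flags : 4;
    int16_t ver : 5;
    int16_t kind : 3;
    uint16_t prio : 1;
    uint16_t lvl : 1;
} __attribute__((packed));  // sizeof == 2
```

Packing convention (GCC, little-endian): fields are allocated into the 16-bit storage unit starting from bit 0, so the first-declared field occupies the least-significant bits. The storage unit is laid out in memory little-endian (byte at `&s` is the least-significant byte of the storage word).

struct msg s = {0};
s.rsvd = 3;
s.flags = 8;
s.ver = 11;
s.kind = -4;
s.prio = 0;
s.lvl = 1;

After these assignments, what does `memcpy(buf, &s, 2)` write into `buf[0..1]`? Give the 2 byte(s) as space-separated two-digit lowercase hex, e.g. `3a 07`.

[0+:2] rsvd=3 & 0x3 = 0x3; word=0x0003
[2+:4] flags=8 & 0xf = 0x8; word=0x0023
[6+:5] ver=11 & 0x1f = 0xb; word=0x02e3
[11+:3] kind=-4 & 0x7 = 0x4; word=0x22e3
[14+:1] prio=0 & 0x1 = 0x0; word=0x22e3
[15+:1] lvl=1 & 0x1 = 0x1; word=0xa2e3
word = 0xa2e3 → little-endian bytes:
  [0]=0xe3  [1]=0xa2

e3 a2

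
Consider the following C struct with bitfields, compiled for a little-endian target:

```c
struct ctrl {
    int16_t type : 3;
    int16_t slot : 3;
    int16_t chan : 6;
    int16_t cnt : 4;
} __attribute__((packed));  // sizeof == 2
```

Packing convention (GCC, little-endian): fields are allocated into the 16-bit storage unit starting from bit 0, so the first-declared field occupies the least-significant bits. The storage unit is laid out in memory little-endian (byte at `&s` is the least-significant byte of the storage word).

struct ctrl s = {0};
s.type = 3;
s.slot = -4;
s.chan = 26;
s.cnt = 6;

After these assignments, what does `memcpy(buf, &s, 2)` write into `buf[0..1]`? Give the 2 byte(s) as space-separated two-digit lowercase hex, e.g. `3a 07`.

type:3 = 3 → 0x3 << 0 → word 0x0003
slot:3 = -4 → 0x4 << 3 → word 0x0023
chan:6 = 26 → 0x1a << 6 → word 0x06a3
cnt:4 = 6 → 0x6 << 12 → word 0x66a3
word = 0x66a3 → little-endian bytes:
  [0]=0xa3  [1]=0x66

a3 66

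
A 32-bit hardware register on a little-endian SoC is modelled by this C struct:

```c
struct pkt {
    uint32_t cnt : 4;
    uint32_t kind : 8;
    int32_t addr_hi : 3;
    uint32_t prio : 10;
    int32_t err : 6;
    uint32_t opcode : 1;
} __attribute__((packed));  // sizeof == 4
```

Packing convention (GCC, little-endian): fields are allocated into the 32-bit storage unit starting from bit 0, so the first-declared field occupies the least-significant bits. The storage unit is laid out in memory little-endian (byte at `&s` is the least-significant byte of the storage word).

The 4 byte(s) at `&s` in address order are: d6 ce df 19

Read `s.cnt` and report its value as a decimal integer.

6

[0]=0xd6 [1]=0xce [2]=0xdf [3]=0x19 (little-endian) → word 0x19dfced6
cnt:4 @ bit 0 → (0x19dfced6>>0)&0xf = 0x6  ←
kind:8 @ bit 4 → (0x19dfced6>>4)&0xff = 0xed
addr_hi:3 @ bit 12 → (0x19dfced6>>12)&0x7 = 0x4
prio:10 @ bit 15 → (0x19dfced6>>15)&0x3ff = 0x3bf
err:6 @ bit 25 → (0x19dfced6>>25)&0x3f = 0xc
opcode:1 @ bit 31 → (0x19dfced6>>31)&0x1 = 0x0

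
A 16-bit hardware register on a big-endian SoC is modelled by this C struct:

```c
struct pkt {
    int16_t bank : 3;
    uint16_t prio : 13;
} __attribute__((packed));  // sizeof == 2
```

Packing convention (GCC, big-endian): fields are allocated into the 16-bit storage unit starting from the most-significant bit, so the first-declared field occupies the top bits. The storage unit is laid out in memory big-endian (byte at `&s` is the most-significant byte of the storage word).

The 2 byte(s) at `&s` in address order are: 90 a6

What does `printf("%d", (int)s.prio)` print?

4262

[0]=0x90 [1]=0xa6 (big-endian) → word 0x90a6
bank [13+:3] = (word>>13) & 0x7 = 4
prio [0+:13] = (word>>0) & 0x1fff = 4262  ←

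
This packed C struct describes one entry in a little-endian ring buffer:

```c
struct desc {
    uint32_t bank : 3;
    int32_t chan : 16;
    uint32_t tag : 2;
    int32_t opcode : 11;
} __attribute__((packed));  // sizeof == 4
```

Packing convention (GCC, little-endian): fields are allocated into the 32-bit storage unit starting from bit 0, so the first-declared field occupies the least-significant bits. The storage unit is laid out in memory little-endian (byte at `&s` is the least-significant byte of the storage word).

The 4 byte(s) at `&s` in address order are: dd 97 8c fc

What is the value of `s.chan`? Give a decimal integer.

[0]=0xdd [1]=0x97 [2]=0x8c [3]=0xfc (little-endian) → word 0xfc8c97dd
bank [0+:3] = (word>>0) & 0x7 = 5
chan [3+:16] = (word>>3) & 0xffff = 37627  ←
tag [19+:2] = (word>>19) & 0x3 = 1
opcode [21+:11] = (word>>21) & 0x7ff = 2020
chan signed 16b, MSB=1: 37627 - 65536 = -27909

-27909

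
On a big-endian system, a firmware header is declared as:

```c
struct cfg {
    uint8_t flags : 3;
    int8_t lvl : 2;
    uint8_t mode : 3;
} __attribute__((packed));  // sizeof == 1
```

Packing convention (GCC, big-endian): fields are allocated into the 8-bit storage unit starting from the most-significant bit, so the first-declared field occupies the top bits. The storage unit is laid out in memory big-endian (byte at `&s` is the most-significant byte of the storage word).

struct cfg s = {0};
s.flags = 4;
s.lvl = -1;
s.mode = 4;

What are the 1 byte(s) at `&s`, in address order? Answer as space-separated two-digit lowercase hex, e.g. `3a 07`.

9c

flags (3b) val=4 bits=0x4 at bit 5: 0x80
lvl (2b) val=-1 bits=0x3 at bit 3: 0x98
mode (3b) val=4 bits=0x4 at bit 0: 0x9c
word = 0x9c → big-endian bytes:
  [0]=0x9c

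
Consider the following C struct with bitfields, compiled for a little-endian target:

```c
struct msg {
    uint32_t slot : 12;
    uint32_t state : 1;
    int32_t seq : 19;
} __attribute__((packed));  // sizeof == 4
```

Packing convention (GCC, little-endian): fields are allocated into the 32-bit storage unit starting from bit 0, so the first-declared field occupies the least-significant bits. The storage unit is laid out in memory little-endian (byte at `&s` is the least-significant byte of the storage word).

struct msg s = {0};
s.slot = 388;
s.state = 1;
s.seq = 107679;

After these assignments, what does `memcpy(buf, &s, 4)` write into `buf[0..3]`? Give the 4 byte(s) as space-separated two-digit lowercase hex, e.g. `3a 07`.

[0+:12] slot=388 & 0xfff = 0x184; word=0x00000184
[12+:1] state=1 & 0x1 = 0x1; word=0x00001184
[13+:19] seq=107679 & 0x7ffff = 0x1a49f; word=0x3493f184
word = 0x3493f184 → little-endian bytes:
  [0]=0x84  [1]=0xf1  [2]=0x93  [3]=0x34

84 f1 93 34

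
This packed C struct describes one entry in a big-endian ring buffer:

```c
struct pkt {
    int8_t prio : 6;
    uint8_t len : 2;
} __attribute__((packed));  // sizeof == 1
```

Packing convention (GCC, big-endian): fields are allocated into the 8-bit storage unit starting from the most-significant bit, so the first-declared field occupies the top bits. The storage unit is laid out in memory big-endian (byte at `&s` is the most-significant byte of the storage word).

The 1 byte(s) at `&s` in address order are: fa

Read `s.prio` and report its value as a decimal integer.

[0]=0xfa (big-endian) → word 0xfa
prio:6 @ bit 2 → (0xfa>>2)&0x3f = 0x3e  ←
len:2 @ bit 0 → (0xfa>>0)&0x3 = 0x2
prio signed 6b, MSB=1: 62 - 64 = -2

-2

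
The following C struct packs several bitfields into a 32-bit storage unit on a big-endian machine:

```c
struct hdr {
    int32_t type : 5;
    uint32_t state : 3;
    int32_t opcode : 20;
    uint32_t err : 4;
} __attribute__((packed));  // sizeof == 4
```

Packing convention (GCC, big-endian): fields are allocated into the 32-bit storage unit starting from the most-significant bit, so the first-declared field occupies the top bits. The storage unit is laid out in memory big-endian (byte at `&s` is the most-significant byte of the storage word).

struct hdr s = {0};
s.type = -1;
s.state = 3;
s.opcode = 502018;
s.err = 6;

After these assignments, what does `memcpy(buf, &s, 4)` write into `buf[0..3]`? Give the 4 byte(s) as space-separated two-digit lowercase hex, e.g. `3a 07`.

fb 7a 90 26

type:5 = -1 → 0x1f << 27 → word 0xf8000000
state:3 = 3 → 0x3 << 24 → word 0xfb000000
opcode:20 = 502018 → 0x7a902 << 4 → word 0xfb7a9020
err:4 = 6 → 0x6 << 0 → word 0xfb7a9026
word = 0xfb7a9026 → big-endian bytes:
  [0]=0xfb  [1]=0x7a  [2]=0x90  [3]=0x26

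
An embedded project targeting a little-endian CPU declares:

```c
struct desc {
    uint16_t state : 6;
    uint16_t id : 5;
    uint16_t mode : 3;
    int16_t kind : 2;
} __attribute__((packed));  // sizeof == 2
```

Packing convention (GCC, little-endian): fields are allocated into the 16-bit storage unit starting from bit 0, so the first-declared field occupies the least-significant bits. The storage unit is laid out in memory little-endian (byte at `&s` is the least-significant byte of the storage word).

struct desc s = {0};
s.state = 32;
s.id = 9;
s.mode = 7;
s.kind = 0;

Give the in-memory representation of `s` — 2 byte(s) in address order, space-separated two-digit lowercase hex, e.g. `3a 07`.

state (6b) val=32 bits=0x20 at bit 0: 0x0020
id (5b) val=9 bits=0x9 at bit 6: 0x0260
mode (3b) val=7 bits=0x7 at bit 11: 0x3a60
kind (2b) val=0 bits=0x0 at bit 14: 0x3a60
word = 0x3a60 → little-endian bytes:
  [0]=0x60  [1]=0x3a

60 3a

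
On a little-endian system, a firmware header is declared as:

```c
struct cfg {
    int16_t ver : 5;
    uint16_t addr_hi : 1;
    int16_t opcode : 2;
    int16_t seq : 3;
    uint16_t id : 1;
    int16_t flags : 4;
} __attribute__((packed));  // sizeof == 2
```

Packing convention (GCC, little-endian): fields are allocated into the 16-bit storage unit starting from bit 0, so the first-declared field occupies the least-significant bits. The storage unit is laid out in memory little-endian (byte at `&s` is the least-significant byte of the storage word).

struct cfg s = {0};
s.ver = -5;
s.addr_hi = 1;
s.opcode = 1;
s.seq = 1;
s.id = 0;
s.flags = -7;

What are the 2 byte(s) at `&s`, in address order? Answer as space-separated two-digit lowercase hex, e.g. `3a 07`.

7b 91

ver:5 = -5 → 0x1b << 0 → word 0x001b
addr_hi:1 = 1 → 0x1 << 5 → word 0x003b
opcode:2 = 1 → 0x1 << 6 → word 0x007b
seq:3 = 1 → 0x1 << 8 → word 0x017b
id:1 = 0 → 0x0 << 11 → word 0x017b
flags:4 = -7 → 0x9 << 12 → word 0x917b
word = 0x917b → little-endian bytes:
  [0]=0x7b  [1]=0x91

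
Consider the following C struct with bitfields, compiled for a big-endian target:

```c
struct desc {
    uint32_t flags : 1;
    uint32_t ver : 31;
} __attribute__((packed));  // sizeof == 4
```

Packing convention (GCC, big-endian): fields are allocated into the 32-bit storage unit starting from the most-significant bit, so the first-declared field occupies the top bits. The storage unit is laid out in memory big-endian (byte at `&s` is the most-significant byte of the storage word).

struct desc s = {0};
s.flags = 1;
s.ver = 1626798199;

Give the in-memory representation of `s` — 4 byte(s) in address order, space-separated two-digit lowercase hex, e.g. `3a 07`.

flags (1b) val=1 bits=0x1 at bit 31: 0x80000000
ver (31b) val=1626798199 bits=0x60f6f877 at bit 0: 0xe0f6f877
word = 0xe0f6f877 → big-endian bytes:
  [0]=0xe0  [1]=0xf6  [2]=0xf8  [3]=0x77

e0 f6 f8 77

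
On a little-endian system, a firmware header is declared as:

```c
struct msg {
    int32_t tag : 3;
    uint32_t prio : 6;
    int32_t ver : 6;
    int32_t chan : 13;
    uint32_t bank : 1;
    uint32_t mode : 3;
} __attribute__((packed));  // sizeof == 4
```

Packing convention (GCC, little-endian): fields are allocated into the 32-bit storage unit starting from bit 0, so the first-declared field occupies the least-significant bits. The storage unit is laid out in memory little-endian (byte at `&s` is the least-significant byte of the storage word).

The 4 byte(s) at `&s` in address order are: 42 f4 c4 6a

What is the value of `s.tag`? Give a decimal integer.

2

[0]=0x42 [1]=0xf4 [2]=0xc4 [3]=0x6a (little-endian) → word 0x6ac4f442
tag:3 @ bit 0 → (0x6ac4f442>>0)&0x7 = 0x2  ←
prio:6 @ bit 3 → (0x6ac4f442>>3)&0x3f = 0x8
ver:6 @ bit 9 → (0x6ac4f442>>9)&0x3f = 0x3a
chan:13 @ bit 15 → (0x6ac4f442>>15)&0x1fff = 0x1589
bank:1 @ bit 28 → (0x6ac4f442>>28)&0x1 = 0x0
mode:3 @ bit 29 → (0x6ac4f442>>29)&0x7 = 0x3
tag signed 3b, MSB=0: value = 2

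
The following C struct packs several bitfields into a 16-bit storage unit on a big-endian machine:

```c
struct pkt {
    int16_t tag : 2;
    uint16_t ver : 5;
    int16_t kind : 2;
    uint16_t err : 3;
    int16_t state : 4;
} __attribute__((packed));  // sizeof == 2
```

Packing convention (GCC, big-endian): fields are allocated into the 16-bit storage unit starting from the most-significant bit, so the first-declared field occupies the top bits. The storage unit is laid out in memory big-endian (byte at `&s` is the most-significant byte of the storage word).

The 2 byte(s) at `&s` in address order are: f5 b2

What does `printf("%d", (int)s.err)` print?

[0]=0xf5 [1]=0xb2 (big-endian) → word 0xf5b2
tag:2 @ bit 14 → (0xf5b2>>14)&0x3 = 0x3
ver:5 @ bit 9 → (0xf5b2>>9)&0x1f = 0x1a
kind:2 @ bit 7 → (0xf5b2>>7)&0x3 = 0x3
err:3 @ bit 4 → (0xf5b2>>4)&0x7 = 0x3  ←
state:4 @ bit 0 → (0xf5b2>>0)&0xf = 0x2

3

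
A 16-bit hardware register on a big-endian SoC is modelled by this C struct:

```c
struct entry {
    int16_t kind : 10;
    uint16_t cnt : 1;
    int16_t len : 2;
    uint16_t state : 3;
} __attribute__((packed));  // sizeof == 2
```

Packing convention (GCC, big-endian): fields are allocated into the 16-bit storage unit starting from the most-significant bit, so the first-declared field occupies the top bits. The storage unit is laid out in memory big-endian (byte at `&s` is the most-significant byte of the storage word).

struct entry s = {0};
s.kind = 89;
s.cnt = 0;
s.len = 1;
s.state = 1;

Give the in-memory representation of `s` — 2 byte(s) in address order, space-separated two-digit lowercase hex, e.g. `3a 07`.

16 49

kind:10 = 89 → 0x59 << 6 → word 0x1640
cnt:1 = 0 → 0x0 << 5 → word 0x1640
len:2 = 1 → 0x1 << 3 → word 0x1648
state:3 = 1 → 0x1 << 0 → word 0x1649
word = 0x1649 → big-endian bytes:
  [0]=0x16  [1]=0x49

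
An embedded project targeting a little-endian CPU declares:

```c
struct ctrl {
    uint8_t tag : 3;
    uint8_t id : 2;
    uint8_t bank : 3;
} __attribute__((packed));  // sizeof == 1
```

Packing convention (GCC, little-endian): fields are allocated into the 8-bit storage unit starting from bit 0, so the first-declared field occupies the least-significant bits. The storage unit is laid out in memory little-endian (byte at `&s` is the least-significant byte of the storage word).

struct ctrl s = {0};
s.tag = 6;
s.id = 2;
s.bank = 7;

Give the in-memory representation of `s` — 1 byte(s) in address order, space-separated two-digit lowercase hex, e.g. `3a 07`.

f6

tag (3b) val=6 bits=0x6 at bit 0: 0x06
id (2b) val=2 bits=0x2 at bit 3: 0x16
bank (3b) val=7 bits=0x7 at bit 5: 0xf6
word = 0xf6 → little-endian bytes:
  [0]=0xf6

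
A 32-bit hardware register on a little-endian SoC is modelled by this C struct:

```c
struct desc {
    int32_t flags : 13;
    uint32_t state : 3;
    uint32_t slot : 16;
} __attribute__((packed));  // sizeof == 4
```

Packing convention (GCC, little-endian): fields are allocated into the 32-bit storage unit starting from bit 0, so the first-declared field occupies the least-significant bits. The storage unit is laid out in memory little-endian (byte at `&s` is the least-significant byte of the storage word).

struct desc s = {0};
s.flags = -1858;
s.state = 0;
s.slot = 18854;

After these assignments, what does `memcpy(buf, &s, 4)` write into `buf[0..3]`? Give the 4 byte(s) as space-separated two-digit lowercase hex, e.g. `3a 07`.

flags (13b) val=-1858 bits=0x18be at bit 0: 0x000018be
state (3b) val=0 bits=0x0 at bit 13: 0x000018be
slot (16b) val=18854 bits=0x49a6 at bit 16: 0x49a618be
word = 0x49a618be → little-endian bytes:
  [0]=0xbe  [1]=0x18  [2]=0xa6  [3]=0x49

be 18 a6 49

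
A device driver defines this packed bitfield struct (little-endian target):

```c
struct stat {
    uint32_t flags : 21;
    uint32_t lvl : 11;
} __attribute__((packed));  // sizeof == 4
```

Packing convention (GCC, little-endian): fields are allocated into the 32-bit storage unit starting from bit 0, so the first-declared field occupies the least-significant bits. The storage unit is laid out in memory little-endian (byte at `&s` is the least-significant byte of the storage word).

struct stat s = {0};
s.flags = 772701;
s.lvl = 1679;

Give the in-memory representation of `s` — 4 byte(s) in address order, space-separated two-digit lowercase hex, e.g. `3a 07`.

flags (21b) val=772701 bits=0xbca5d at bit 0: 0x000bca5d
lvl (11b) val=1679 bits=0x68f at bit 21: 0xd1ebca5d
word = 0xd1ebca5d → little-endian bytes:
  [0]=0x5d  [1]=0xca  [2]=0xeb  [3]=0xd1

5d ca eb d1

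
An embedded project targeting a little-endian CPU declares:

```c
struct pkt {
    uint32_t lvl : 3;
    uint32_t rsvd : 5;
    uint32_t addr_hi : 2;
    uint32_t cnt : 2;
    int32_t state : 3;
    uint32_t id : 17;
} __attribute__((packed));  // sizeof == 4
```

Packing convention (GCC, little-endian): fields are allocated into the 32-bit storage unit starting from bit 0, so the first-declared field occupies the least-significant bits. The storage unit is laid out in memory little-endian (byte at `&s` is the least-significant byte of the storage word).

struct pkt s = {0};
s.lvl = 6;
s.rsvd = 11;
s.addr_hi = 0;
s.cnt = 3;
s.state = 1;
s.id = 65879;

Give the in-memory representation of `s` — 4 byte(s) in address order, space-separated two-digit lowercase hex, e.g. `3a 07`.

lvl (3b) val=6 bits=0x6 at bit 0: 0x00000006
rsvd (5b) val=11 bits=0xb at bit 3: 0x0000005e
addr_hi (2b) val=0 bits=0x0 at bit 8: 0x0000005e
cnt (2b) val=3 bits=0x3 at bit 10: 0x00000c5e
state (3b) val=1 bits=0x1 at bit 12: 0x00001c5e
id (17b) val=65879 bits=0x10157 at bit 15: 0x80ab9c5e
word = 0x80ab9c5e → little-endian bytes:
  [0]=0x5e  [1]=0x9c  [2]=0xab  [3]=0x80

5e 9c ab 80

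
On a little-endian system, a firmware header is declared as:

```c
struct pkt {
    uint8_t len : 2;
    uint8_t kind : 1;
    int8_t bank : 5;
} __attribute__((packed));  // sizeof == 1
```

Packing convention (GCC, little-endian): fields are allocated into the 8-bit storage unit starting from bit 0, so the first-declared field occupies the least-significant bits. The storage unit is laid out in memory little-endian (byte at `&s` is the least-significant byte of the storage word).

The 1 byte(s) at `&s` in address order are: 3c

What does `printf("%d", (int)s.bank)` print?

[0]=0x3c (little-endian) → word 0x3c
len:2 @ bit 0 → (0x3c>>0)&0x3 = 0x0
kind:1 @ bit 2 → (0x3c>>2)&0x1 = 0x1
bank:5 @ bit 3 → (0x3c>>3)&0x1f = 0x7  ←
bank signed 5b, MSB=0: value = 7

7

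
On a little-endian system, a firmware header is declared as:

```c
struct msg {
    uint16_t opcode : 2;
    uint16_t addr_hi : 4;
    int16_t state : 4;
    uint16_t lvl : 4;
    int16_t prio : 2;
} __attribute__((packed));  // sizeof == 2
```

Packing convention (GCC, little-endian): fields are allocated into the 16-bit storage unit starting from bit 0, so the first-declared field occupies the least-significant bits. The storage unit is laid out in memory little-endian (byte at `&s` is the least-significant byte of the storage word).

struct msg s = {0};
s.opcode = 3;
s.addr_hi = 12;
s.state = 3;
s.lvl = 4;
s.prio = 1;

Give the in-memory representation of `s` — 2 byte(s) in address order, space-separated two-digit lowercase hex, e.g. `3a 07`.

f3 50

opcode (2b) val=3 bits=0x3 at bit 0: 0x0003
addr_hi (4b) val=12 bits=0xc at bit 2: 0x0033
state (4b) val=3 bits=0x3 at bit 6: 0x00f3
lvl (4b) val=4 bits=0x4 at bit 10: 0x10f3
prio (2b) val=1 bits=0x1 at bit 14: 0x50f3
word = 0x50f3 → little-endian bytes:
  [0]=0xf3  [1]=0x50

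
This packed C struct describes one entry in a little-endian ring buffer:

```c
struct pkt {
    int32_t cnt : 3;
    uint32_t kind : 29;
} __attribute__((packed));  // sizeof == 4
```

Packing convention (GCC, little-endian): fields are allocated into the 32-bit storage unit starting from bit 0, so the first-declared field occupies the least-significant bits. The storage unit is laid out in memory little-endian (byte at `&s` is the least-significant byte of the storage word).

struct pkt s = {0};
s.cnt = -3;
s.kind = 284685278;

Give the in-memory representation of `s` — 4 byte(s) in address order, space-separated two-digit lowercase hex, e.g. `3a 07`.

f5 9e bf 87

[0+:3] cnt=-3 & 0x7 = 0x5; word=0x00000005
[3+:29] kind=284685278 & 0x1fffffff = 0x10f7f3de; word=0x87bf9ef5
word = 0x87bf9ef5 → little-endian bytes:
  [0]=0xf5  [1]=0x9e  [2]=0xbf  [3]=0x87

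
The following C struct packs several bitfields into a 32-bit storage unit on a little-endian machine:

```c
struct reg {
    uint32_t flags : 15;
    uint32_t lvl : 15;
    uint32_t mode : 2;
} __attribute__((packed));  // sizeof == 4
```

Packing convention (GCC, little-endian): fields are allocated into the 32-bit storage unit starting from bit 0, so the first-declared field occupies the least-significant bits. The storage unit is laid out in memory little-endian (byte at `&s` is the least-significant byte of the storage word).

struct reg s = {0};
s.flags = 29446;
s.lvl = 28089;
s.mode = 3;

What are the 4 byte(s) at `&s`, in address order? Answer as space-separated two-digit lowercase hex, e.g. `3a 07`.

06 f3 dc f6

flags:15 = 29446 → 0x7306 << 0 → word 0x00007306
lvl:15 = 28089 → 0x6db9 << 15 → word 0x36dcf306
mode:2 = 3 → 0x3 << 30 → word 0xf6dcf306
word = 0xf6dcf306 → little-endian bytes:
  [0]=0x06  [1]=0xf3  [2]=0xdc  [3]=0xf6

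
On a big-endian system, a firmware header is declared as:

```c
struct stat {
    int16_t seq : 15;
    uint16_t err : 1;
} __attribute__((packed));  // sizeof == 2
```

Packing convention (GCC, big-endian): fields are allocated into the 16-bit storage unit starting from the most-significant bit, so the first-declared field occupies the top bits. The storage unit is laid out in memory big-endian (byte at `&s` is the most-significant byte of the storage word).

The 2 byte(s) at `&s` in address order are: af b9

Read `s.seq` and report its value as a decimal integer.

-10276

[0]=0xaf [1]=0xb9 (big-endian) → word 0xafb9
seq [1+:15] = (word>>1) & 0x7fff = 22492  ←
err [0+:1] = (word>>0) & 0x1 = 1
seq signed 15b, MSB=1: 22492 - 32768 = -10276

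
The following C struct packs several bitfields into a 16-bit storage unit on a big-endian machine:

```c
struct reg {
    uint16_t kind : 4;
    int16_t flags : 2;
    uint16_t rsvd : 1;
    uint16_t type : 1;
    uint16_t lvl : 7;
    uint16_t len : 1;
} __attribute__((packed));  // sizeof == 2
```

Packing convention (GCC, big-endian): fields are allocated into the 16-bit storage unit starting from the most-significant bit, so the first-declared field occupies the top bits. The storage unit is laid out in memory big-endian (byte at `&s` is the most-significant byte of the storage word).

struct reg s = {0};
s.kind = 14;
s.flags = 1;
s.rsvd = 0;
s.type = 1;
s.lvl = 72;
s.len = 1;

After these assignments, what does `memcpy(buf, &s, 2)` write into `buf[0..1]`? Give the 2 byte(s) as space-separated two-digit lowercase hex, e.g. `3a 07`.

e5 91

kind:4 = 14 → 0xe << 12 → word 0xe000
flags:2 = 1 → 0x1 << 10 → word 0xe400
rsvd:1 = 0 → 0x0 << 9 → word 0xe400
type:1 = 1 → 0x1 << 8 → word 0xe500
lvl:7 = 72 → 0x48 << 1 → word 0xe590
len:1 = 1 → 0x1 << 0 → word 0xe591
word = 0xe591 → big-endian bytes:
  [0]=0xe5  [1]=0x91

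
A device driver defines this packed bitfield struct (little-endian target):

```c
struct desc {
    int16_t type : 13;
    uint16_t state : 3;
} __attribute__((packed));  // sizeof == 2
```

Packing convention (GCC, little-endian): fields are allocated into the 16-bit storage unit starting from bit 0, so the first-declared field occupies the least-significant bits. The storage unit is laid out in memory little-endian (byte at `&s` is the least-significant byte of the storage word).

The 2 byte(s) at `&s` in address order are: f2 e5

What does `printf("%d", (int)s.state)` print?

[0]=0xf2 [1]=0xe5 (little-endian) → word 0xe5f2
type:13 @ bit 0 → (0xe5f2>>0)&0x1fff = 0x5f2
state:3 @ bit 13 → (0xe5f2>>13)&0x7 = 0x7  ←

7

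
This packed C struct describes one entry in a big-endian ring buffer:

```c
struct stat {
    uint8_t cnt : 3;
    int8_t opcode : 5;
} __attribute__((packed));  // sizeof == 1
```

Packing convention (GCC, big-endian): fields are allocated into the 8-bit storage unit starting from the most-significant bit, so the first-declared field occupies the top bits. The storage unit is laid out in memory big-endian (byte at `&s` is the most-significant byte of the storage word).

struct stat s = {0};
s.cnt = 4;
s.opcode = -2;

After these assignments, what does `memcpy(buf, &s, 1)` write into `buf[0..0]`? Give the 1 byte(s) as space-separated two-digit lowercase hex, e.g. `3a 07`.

9e

[5+:3] cnt=4 & 0x7 = 0x4; word=0x80
[0+:5] opcode=-2 & 0x1f = 0x1e; word=0x9e
word = 0x9e → big-endian bytes:
  [0]=0x9e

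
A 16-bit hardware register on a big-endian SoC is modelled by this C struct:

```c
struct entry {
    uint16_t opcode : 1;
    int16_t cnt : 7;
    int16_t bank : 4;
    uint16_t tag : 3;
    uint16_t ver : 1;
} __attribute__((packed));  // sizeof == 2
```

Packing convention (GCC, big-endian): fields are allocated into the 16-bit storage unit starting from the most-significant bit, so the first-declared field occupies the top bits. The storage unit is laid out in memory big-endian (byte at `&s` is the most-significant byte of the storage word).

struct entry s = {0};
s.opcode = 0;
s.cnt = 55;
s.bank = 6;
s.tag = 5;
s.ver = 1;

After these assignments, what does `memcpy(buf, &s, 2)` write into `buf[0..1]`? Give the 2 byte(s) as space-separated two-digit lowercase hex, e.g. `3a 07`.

37 6b

opcode:1 = 0 → 0x0 << 15 → word 0x0000
cnt:7 = 55 → 0x37 << 8 → word 0x3700
bank:4 = 6 → 0x6 << 4 → word 0x3760
tag:3 = 5 → 0x5 << 1 → word 0x376a
ver:1 = 1 → 0x1 << 0 → word 0x376b
word = 0x376b → big-endian bytes:
  [0]=0x37  [1]=0x6b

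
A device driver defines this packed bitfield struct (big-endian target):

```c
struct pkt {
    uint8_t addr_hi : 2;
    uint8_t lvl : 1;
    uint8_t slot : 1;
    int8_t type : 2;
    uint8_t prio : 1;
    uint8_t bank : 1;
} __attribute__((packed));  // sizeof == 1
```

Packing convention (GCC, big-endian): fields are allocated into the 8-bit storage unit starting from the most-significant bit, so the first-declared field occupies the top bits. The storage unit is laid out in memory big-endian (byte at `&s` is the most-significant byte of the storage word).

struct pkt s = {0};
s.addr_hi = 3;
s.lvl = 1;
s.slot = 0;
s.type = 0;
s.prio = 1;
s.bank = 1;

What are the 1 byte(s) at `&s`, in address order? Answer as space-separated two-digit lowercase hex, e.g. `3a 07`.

[6+:2] addr_hi=3 & 0x3 = 0x3; word=0xc0
[5+:1] lvl=1 & 0x1 = 0x1; word=0xe0
[4+:1] slot=0 & 0x1 = 0x0; word=0xe0
[2+:2] type=0 & 0x3 = 0x0; word=0xe0
[1+:1] prio=1 & 0x1 = 0x1; word=0xe2
[0+:1] bank=1 & 0x1 = 0x1; word=0xe3
word = 0xe3 → big-endian bytes:
  [0]=0xe3

e3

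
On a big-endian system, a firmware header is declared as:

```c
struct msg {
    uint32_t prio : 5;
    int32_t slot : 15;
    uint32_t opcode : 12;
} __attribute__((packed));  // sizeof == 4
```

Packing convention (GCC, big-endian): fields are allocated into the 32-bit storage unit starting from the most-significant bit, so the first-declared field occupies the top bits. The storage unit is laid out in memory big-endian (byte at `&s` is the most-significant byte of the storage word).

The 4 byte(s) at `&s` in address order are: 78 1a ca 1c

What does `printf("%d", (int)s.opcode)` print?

[0]=0x78 [1]=0x1a [2]=0xca [3]=0x1c (big-endian) → word 0x781aca1c
prio:5 @ bit 27 → (0x781aca1c>>27)&0x1f = 0xf
slot:15 @ bit 12 → (0x781aca1c>>12)&0x7fff = 0x1ac
opcode:12 @ bit 0 → (0x781aca1c>>0)&0xfff = 0xa1c  ←

2588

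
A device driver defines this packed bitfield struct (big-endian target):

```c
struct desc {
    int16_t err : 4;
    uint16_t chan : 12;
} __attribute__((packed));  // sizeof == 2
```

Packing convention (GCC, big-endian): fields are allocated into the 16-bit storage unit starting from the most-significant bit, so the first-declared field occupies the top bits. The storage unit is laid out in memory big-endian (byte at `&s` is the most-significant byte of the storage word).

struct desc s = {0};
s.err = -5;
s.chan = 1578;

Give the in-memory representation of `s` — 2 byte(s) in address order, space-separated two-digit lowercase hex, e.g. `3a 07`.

b6 2a

err:4 = -5 → 0xb << 12 → word 0xb000
chan:12 = 1578 → 0x62a << 0 → word 0xb62a
word = 0xb62a → big-endian bytes:
  [0]=0xb6  [1]=0x2a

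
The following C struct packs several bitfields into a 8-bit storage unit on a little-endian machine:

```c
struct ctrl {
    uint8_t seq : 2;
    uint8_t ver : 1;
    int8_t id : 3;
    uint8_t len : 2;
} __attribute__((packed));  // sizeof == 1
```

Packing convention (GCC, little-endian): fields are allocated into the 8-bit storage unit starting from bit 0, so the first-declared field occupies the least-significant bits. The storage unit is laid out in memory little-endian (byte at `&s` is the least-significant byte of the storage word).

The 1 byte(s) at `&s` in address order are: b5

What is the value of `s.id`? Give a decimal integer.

-2

[0]=0xb5 (little-endian) → word 0xb5
seq:2 @ bit 0 → (0xb5>>0)&0x3 = 0x1
ver:1 @ bit 2 → (0xb5>>2)&0x1 = 0x1
id:3 @ bit 3 → (0xb5>>3)&0x7 = 0x6  ←
len:2 @ bit 6 → (0xb5>>6)&0x3 = 0x2
id signed 3b, MSB=1: 6 - 8 = -2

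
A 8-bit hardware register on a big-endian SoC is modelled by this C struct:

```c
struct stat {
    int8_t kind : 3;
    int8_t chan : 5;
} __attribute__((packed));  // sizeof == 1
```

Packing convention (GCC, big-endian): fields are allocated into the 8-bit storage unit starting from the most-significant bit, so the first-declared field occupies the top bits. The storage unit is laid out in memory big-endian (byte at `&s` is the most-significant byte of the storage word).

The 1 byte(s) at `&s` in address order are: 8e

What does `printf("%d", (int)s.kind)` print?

[0]=0x8e (big-endian) → word 0x8e
kind:3 @ bit 5 → (0x8e>>5)&0x7 = 0x4  ←
chan:5 @ bit 0 → (0x8e>>0)&0x1f = 0xe
kind signed 3b, MSB=1: 4 - 8 = -4

-4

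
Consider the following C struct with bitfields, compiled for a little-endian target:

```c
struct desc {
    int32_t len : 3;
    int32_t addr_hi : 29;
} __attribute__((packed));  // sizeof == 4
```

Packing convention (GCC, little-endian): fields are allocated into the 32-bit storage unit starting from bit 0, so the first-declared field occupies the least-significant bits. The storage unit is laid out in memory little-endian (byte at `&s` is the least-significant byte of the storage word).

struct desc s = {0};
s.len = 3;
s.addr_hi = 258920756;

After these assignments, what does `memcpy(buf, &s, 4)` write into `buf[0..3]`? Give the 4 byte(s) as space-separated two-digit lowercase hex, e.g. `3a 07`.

len (3b) val=3 bits=0x3 at bit 0: 0x00000003
addr_hi (29b) val=258920756 bits=0xf6ed134 at bit 3: 0x7b7689a3
word = 0x7b7689a3 → little-endian bytes:
  [0]=0xa3  [1]=0x89  [2]=0x76  [3]=0x7b

a3 89 76 7b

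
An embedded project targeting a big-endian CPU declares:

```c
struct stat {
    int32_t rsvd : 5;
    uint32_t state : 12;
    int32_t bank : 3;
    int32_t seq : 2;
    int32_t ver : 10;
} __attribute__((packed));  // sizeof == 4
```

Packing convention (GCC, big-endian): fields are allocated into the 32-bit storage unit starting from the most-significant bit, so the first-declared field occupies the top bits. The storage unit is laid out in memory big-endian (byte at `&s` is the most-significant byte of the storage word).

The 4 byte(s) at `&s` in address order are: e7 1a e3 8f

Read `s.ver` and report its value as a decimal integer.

-113

[0]=0xe7 [1]=0x1a [2]=0xe3 [3]=0x8f (big-endian) → word 0xe71ae38f
rsvd [27+:5] = (word>>27) & 0x1f = 28
state [15+:12] = (word>>15) & 0xfff = 3637
bank [12+:3] = (word>>12) & 0x7 = 6
seq [10+:2] = (word>>10) & 0x3 = 0
ver [0+:10] = (word>>0) & 0x3ff = 911  ←
ver signed 10b, MSB=1: 911 - 1024 = -113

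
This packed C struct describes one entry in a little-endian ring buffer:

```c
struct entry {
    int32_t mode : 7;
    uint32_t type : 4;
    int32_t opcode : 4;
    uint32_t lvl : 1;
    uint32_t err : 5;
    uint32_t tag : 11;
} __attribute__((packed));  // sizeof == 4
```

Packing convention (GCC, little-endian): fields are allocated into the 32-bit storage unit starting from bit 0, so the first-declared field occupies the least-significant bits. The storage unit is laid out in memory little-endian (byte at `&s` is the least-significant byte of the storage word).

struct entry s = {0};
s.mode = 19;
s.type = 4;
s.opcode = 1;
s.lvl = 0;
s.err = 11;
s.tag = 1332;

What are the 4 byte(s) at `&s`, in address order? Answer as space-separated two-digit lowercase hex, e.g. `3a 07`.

mode:7 = 19 → 0x13 << 0 → word 0x00000013
type:4 = 4 → 0x4 << 7 → word 0x00000213
opcode:4 = 1 → 0x1 << 11 → word 0x00000a13
lvl:1 = 0 → 0x0 << 15 → word 0x00000a13
err:5 = 11 → 0xb << 16 → word 0x000b0a13
tag:11 = 1332 → 0x534 << 21 → word 0xa68b0a13
word = 0xa68b0a13 → little-endian bytes:
  [0]=0x13  [1]=0x0a  [2]=0x8b  [3]=0xa6

13 0a 8b a6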